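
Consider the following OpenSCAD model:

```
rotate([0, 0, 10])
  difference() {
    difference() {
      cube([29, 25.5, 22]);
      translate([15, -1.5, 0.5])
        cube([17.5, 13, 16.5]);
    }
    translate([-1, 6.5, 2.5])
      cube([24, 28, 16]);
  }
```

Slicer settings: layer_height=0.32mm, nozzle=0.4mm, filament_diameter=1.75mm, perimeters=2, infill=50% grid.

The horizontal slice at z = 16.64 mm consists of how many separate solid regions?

2

At z = 16.64 mm: the 29×25.5 cube contributes its full rectangle; the 17.5×13 cube at (15, -1.5) contributes its full rectangle; Subtracting the remaining from the first: starting from the 29×25.5 cube, the 17.5×13 cube at (15, -1.5) partially overlaps it — only the 161.00 mm² overlap (of its 227.50 mm²) is removed, clipping the outline — 1 connected region; the 24×28 cube at (-1, 6.5) contributes its full rectangle; Taking the first minus the rest: starting from that combined region, the 24×28 cube at (-1, 6.5) partially overlaps it — only the 397.00 mm² overlap (of its 672.00 mm²) is removed, clipping the outline — 2 connected regions; (whole slice rotated 10° about Z — lengths, areas and connectivity unchanged). The result has 2 disconnected regions.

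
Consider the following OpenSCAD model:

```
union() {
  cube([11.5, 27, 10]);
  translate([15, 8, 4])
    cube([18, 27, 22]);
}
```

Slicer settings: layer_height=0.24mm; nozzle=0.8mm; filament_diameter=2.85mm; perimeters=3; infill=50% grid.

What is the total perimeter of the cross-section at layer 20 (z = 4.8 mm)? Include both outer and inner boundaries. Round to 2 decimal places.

At z = 4.8 mm: the cube (footprint 11.5×27) is included at this height (perimeter 77.00 mm); the cube at (15, 8) is present — its section is the full 18×27 rectangle (perimeter 90.00 mm); Merging all regions: the 2 present regions are separate (no shared area or edge), so areas and boundary lengths simply add and each stays a separate island — boundary = 167.00 mm. Overall, the cross-section has 2 separate islands. Total boundary length (outer) = 167.00 mm.

167.00 mm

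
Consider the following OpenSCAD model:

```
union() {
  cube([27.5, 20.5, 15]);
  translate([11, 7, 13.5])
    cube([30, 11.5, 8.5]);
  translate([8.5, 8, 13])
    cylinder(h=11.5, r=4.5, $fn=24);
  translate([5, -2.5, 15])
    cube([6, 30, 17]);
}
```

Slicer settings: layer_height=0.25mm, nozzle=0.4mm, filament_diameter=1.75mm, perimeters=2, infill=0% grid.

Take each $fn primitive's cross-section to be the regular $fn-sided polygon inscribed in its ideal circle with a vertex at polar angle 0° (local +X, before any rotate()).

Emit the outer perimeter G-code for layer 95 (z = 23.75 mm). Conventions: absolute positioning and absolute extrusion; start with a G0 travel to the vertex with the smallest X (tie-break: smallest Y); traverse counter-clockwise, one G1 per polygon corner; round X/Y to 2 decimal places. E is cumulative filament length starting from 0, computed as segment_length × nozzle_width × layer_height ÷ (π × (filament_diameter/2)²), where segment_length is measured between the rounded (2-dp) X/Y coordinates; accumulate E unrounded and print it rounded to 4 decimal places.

G0 X4.00 Y8.00 Z23.75
G1 X4.15 Y6.84 E0.0486
G1 X4.60 Y5.75 E0.0977
G1 X5.00 Y5.23 E0.1249
G1 X5.00 Y-2.50 E0.4463
G1 X11.00 Y-2.50 E0.6958
G1 X11.00 Y4.29 E0.9781
G1 X11.68 Y4.82 E1.0139
G1 X12.40 Y5.75 E1.0628
G1 X12.85 Y6.84 E1.1118
G1 X13.00 Y8.00 E1.1605
G1 X12.85 Y9.16 E1.2091
G1 X12.40 Y10.25 E1.2581
G1 X11.68 Y11.18 E1.3070
G1 X11.00 Y11.71 E1.3428
G1 X11.00 Y27.50 E1.9993
G1 X5.00 Y27.50 E2.2488
G1 X5.00 Y10.77 E2.9443
G1 X4.60 Y10.25 E2.9716
G1 X4.15 Y9.16 E3.0206
G1 X4.00 Y8.00 E3.0693

At z = 23.75 mm: the cube is absent (z outside [0, 15]); the cube at (11, 7) does not reach this height (z outside [13.5, 22]); the r=4.5 cylinder at (8.5, 8) contributes a regular 24-gon of circumradius 4.5; the 6×30 cube at (5, -2.5) contributes its full rectangle; Merging all regions: the regions partially overlap (shared area 48.89 mm²), so overlapping operands fuse into one piece — 1 connected region. The outline is a single polygon with 20 vertices. Extrusion per mm of travel: 0.4 × 0.25 / (π × 0.875²) = 0.041575. Accumulating E over each segment gives final E = 3.0693.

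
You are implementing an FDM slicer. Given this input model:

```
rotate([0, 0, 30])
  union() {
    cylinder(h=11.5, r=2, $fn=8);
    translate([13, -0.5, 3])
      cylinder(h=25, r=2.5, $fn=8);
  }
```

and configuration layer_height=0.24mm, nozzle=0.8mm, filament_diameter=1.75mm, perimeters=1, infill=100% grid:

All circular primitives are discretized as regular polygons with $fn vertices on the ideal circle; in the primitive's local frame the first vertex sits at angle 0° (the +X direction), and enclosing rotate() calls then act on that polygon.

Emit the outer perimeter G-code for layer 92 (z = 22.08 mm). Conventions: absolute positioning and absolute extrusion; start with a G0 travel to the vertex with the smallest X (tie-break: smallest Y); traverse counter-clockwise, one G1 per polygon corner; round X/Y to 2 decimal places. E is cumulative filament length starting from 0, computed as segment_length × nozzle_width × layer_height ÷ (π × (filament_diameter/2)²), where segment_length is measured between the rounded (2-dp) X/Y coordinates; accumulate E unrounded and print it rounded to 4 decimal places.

G0 X9.09 Y6.71 Z22.08
G1 X9.34 Y4.82 E0.1522
G1 X10.86 Y3.65 E0.3053
G1 X12.76 Y3.90 E0.4583
G1 X13.92 Y5.42 E0.6109
G1 X13.67 Y7.32 E0.7639
G1 X12.16 Y8.48 E0.9159
G1 X10.26 Y8.23 E1.0688
G1 X9.09 Y6.71 E1.2220

At z = 22.08 mm: the cylinder is absent (z outside [0, 11.5]); the r=2.5 cylinder at (13, -0.5) contributes a regular 8-gon of circumradius 2.5; Taking the union: only the r=2.5 cylinder at (13, -0.5) is present, so the union is just that shape — 1 connected region; (whole slice rotated 30° about Z — lengths, areas and connectivity unchanged). The outline is a single polygon with 8 vertices. Extrusion per mm of travel: 0.8 × 0.24 / (π × 0.875²) = 0.079824. Accumulating E over each segment gives final E = 1.2220.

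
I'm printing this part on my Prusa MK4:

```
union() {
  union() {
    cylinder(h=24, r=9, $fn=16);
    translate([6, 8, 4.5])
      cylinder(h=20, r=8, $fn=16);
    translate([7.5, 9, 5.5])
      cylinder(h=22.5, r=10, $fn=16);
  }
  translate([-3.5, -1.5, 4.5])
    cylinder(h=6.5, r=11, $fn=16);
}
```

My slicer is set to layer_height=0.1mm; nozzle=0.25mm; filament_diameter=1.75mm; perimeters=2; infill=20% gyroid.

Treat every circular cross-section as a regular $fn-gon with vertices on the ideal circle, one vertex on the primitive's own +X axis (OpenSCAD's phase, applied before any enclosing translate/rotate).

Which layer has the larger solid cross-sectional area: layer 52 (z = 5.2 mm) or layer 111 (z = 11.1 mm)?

layer 52 (z = 5.2 mm)

Layer 52 (z = 5.2): the cylinder: section is a regular 16-gon, circumradius r=9 (area = (16/2)·9.000²·sin(360°/16) = 247.98 mm²); the cylinder at (6, 8): section is a regular 16-gon, circumradius r=8 (area = (16/2)·8.000²·sin(360°/16) = 195.93 mm²); the cylinder at (7.5, 9) does not reach this height (z outside [5.5, 28]); Merging all regions: the regions partially overlap — summed areas 443.91 mm² minus the doubly-counted overlap 63.68 mm² gives 380.23 mm² — area = 380.23 mm²; the cylinder at (-3.5, -1.5): section is a regular 16-gon, circumradius r=11 (area = (16/2)·11.000²·sin(360°/16) = 370.44 mm²); Merging all regions: the regions partially overlap — summed areas 750.67 mm² minus the doubly-counted overlap 224.38 mm² gives 526.29 mm² — area = 526.29 mm². So its area = 526.29 mm². Layer 111 (z = 11.1): the cylinder: section is a regular 16-gon, circumradius r=9 (area = (16/2)·9.000²·sin(360°/16) = 247.98 mm²); the cylinder at (6, 8): section is a regular 16-gon, circumradius r=8 (area = (16/2)·8.000²·sin(360°/16) = 195.93 mm²); the r=10 cylinder at (7.5, 9) gives a regular 16-gon of circumradius 10 (constant along its height) (area = (16/2)·10.000²·sin(360°/16) = 306.15 mm²); Taking the union: the regions partially overlap — summed areas 750.06 mm² minus the doubly-counted overlap 267.59 mm² gives 482.47 mm² — area = 482.47 mm²; the cylinder at (-3.5, -1.5) is absent (z outside [4.5, 11]); Merging all regions: only the result so far is present, so the union is just that shape — area = 482.47 mm². So its area = 482.47 mm². Layer 52 is larger (526.29 vs 482.47 mm²).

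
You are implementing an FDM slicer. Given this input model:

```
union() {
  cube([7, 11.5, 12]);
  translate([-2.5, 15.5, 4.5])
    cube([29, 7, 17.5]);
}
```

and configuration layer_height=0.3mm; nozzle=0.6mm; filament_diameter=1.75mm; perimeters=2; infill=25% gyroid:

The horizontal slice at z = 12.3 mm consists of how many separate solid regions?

1

At z = 12.3 mm: the cube is not intersected at this z (z outside [0, 12]); the cube at (-2.5, 15.5) (footprint 29×7) is included at this height; Merging all regions: only the 29×7 cube at (-2.5, 15.5) is present, so the union is just that shape — 1 connected region. The result has 1 disconnected region.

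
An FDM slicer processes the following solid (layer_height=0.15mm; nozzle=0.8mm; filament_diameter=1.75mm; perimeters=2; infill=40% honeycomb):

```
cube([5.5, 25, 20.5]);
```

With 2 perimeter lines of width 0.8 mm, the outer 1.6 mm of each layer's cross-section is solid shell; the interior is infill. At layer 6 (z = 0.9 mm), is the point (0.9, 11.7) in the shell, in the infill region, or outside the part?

shell

At z = 0.9 mm: the 5.5×25 cube contributes its full rectangle. Overall, the cross-section is a single solid region. The nearest boundary edge runs (0.00, 25.00)→(0.00, 0.00); distance from the point to it = 0.90 mm. The point is inside the cross-section, 0.90 mm from the nearest boundary — within the 1.6 mm shell band (2 × 0.8).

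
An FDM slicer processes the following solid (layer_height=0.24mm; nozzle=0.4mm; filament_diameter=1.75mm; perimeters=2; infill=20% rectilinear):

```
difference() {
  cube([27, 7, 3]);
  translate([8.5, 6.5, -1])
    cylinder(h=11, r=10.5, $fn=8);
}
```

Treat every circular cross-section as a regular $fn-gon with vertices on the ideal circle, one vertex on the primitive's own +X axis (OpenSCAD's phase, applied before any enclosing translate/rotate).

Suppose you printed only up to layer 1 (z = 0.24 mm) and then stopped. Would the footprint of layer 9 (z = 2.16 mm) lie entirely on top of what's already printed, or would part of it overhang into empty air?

Compare the two slices. At z = 0.24: the cube (footprint 27×7) is included at this height (area 189.00 mm²); the r=10.5 cylinder at (8.5, 6.5) gives a regular 8-gon of circumradius 10.5 (constant along its height) (area = (8/2)·10.500²·sin(360°/8) = 311.83 mm²); After the difference (first − rest): starting from the 27×7 cube (189.00 mm²), the r=10.5 cylinder at (8.5, 6.5) partially overlaps it — only the 123.62 mm² overlap (of its 311.83 mm²) is removed, clipping the outline — area = 65.38 mm². At z = 2.16: the cube is present — its section is the full 27×7 rectangle (area 189.00 mm²); the cylinder at (8.5, 6.5): section is a regular 8-gon, circumradius r=10.5 (area = (8/2)·10.500²·sin(360°/8) = 311.83 mm²); Taking the first minus the rest: starting from the 27×7 cube (189.00 mm²), the r=10.5 cylinder at (8.5, 6.5) partially overlaps it — only the 123.62 mm² overlap (of its 311.83 mm²) is removed, clipping the outline — area = 65.38 mm². Checking containment: the cross-section at z = 2.16 is a subset of the cross-section at z = 0.24.

entirely on top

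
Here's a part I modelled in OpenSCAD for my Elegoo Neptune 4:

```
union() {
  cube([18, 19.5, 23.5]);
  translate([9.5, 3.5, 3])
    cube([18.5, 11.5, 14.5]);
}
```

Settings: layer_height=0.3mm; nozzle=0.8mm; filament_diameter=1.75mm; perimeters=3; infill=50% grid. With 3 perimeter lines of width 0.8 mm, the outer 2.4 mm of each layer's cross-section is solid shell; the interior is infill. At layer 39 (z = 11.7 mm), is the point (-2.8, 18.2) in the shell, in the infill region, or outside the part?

At z = 11.7 mm: the 18×19.5 cube contributes its full rectangle; the cube at (9.5, 3.5) is present — its section is the full 18.5×11.5 rectangle; Combining (union): the regions partially overlap (shared area 97.75 mm²), so overlapping operands fuse into one piece — 1 connected region. Overall, the cross-section is a single solid region. The nearest boundary edge runs (0.00, 0.00)→(0.00, 19.50); distance from the point to it = 2.80 mm. The point is not inside any of the regions above, so it lies outside the cross-section (2.80 mm from the nearest boundary).

outside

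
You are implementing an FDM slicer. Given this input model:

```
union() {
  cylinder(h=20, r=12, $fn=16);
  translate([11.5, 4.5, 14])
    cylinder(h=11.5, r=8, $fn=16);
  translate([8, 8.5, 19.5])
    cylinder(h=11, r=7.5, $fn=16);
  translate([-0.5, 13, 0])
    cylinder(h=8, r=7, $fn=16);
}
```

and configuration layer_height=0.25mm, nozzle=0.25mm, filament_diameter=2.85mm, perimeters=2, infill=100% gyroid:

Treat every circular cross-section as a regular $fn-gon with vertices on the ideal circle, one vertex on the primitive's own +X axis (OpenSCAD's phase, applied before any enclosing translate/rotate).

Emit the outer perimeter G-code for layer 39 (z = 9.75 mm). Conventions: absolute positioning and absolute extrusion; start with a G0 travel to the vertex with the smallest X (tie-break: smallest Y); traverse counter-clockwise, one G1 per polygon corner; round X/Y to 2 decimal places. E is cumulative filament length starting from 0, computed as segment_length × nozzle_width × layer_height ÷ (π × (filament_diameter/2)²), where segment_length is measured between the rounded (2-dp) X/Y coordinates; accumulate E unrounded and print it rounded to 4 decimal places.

G0 X-12.00 Y0.00 Z9.75
G1 X-11.09 Y-4.59 E0.0458
G1 X-8.49 Y-8.49 E0.0918
G1 X-4.59 Y-11.09 E0.1377
G1 X0.00 Y-12.00 E0.1835
G1 X4.59 Y-11.09 E0.2294
G1 X8.49 Y-8.49 E0.2753
G1 X11.09 Y-4.59 E0.3212
G1 X12.00 Y0.00 E0.3671
G1 X11.09 Y4.59 E0.4129
G1 X8.49 Y8.49 E0.4588
G1 X4.59 Y11.09 E0.5047
G1 X0.00 Y12.00 E0.5506
G1 X-4.59 Y11.09 E0.5964
G1 X-8.49 Y8.49 E0.6424
G1 X-11.09 Y4.59 E0.6883
G1 X-12.00 Y0.00 E0.7341

At z = 9.75 mm: the r=12 cylinder gives a regular 16-gon of circumradius 12 (constant along its height); the cylinder at (11.5, 4.5) is not intersected at this z (z outside [14, 25.5]); the cylinder at (8, 8.5) does not reach this height (z outside [19.5, 30.5]); the cylinder at (-0.5, 13) is not intersected at this z (z outside [0, 8]); Taking the union: only the r=12 cylinder is present, so the union is just that shape — 1 connected region. The outline is a single polygon with 16 vertices. Extrusion per mm of travel: 0.25 × 0.25 / (π × 1.425²) = 0.009797. Accumulating E over each segment gives final E = 0.7341.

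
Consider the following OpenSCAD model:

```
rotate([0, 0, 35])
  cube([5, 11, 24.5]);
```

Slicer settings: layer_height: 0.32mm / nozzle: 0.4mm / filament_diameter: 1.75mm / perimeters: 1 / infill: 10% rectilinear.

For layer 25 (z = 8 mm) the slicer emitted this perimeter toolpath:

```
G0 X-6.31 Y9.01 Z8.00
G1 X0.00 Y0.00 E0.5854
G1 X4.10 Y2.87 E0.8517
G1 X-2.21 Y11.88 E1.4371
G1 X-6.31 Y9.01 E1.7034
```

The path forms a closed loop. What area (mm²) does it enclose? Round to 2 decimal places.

55.05 mm²

Apply the shoelace formula to the sequence of (X, Y) vertices; enclosed area = 55.05 mm².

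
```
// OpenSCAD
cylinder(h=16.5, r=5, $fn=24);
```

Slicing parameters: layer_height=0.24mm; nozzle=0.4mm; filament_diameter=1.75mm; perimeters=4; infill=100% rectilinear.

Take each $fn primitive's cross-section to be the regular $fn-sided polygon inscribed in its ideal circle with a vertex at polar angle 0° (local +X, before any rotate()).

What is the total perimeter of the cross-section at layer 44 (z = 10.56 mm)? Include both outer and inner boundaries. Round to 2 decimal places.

At z = 10.56 mm: the r=5 cylinder gives a regular 24-gon of circumradius 5 (constant along its height) (perimeter = 2·24·5.000·sin(180°/24) = 31.33 mm). Overall, the cross-section is a single solid region. Total boundary length (outer) = 31.33 mm.

31.33 mm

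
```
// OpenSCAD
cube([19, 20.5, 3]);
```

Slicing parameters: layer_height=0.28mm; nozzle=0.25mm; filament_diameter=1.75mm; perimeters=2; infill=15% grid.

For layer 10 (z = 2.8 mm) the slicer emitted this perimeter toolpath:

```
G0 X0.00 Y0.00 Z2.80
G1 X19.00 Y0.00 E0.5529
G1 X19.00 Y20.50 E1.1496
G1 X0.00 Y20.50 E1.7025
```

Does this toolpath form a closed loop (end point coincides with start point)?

no

Start point (G0): (0.00, 0.00). End point (last G1): the path does not return to the start — open.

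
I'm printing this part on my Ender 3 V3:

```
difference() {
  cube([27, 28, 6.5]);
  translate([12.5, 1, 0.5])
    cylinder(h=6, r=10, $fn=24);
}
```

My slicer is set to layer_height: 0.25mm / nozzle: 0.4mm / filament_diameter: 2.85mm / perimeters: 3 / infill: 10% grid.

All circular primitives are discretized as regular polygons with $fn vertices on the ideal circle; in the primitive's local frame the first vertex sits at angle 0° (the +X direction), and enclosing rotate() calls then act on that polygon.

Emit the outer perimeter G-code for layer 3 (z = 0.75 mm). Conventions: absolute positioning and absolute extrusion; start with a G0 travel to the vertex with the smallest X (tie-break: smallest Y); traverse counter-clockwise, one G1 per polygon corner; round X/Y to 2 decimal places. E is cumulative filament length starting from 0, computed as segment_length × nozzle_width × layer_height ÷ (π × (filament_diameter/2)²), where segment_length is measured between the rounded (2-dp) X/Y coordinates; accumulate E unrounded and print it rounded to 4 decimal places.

At z = 0.75 mm: the cube (footprint 27×28) is included at this height; the r=10 cylinder at (12.5, 1) contributes a regular 24-gon of circumradius 10; Taking the first minus the rest: starting from the 27×28 cube, the r=10 cylinder at (12.5, 1) partially overlaps it — only the 175.16 mm² overlap (of its 310.58 mm²) is removed, clipping the outline — 1 connected region. The outline is a single polygon with 19 vertices. Extrusion per mm of travel: 0.4 × 0.25 / (π × 1.425²) = 0.015675. Accumulating E over each segment gives final E = 1.9375.

G0 X0.00 Y0.00 Z0.75
G1 X2.63 Y0.00 E0.0412
G1 X2.50 Y1.00 E0.0570
G1 X2.84 Y3.59 E0.0980
G1 X3.84 Y6.00 E0.1389
G1 X5.43 Y8.07 E0.1798
G1 X7.50 Y9.66 E0.2207
G1 X9.91 Y10.66 E0.2616
G1 X12.50 Y11.00 E0.3026
G1 X15.09 Y10.66 E0.3435
G1 X17.50 Y9.66 E0.3844
G1 X19.57 Y8.07 E0.4253
G1 X21.16 Y6.00 E0.4662
G1 X22.16 Y3.59 E0.5071
G1 X22.50 Y1.00 E0.5481
G1 X22.37 Y0.00 E0.5639
G1 X27.00 Y0.00 E0.6365
G1 X27.00 Y28.00 E1.0754
G1 X0.00 Y28.00 E1.4986
G1 X0.00 Y0.00 E1.9375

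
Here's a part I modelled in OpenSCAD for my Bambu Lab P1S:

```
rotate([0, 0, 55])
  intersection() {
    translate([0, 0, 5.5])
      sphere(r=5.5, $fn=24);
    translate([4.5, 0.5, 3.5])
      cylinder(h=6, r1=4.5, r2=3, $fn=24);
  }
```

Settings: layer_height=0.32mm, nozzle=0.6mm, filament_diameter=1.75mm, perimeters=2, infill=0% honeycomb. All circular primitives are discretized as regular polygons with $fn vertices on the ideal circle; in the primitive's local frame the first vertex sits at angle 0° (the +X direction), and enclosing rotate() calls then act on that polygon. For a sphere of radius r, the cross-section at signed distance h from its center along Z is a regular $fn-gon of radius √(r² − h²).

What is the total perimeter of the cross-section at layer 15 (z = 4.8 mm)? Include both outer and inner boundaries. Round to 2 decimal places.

20.37 mm

At z = 4.8 mm: the r=5.5 sphere slices to a regular 24-gon of circumradius 5.455 (√(r²−h²) with h=0.7 from center) (perimeter = 2·24·5.455·sin(180°/24) = 34.18 mm); the cone at (4.5, 0.5) (r1=4.5→r2=3) has section circumradius 4.175 here — a regular 24-gon (perimeter = 2·24·4.175·sin(180°/24) = 26.16 mm); Keeping only the common overlap: the cone at (4.5, 0.5) partially overlaps the r=5.5 sphere; clipping to the common part keeps 29.68 mm² — boundary = 20.37 mm; (rotated 55° about Z; rotation is an isometry so areas/perimeters/island counts are preserved). Overall, the cross-section is a single solid region. Total boundary length (outer) = 20.37 mm.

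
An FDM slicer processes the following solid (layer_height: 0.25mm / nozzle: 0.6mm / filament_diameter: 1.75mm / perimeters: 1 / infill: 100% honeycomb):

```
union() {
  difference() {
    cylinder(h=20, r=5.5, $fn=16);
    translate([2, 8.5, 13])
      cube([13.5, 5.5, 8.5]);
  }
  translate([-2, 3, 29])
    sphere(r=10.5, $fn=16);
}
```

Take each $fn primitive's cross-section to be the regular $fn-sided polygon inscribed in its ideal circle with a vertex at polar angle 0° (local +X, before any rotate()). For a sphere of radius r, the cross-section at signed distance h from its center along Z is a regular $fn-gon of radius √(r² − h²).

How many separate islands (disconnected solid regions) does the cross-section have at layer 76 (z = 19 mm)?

At z = 19 mm: the r=5.5 cylinder contributes a regular 16-gon of circumradius 5.5; the cube at (2, 8.5) is present — its section is the full 13.5×5.5 rectangle; Taking the first minus the rest: starting from the r=5.5 cylinder, the 13.5×5.5 cube at (2, 8.5) misses the remaining region (no effect) — 1 connected region; the r=10.5 sphere at (-2, 3) slices to a regular 16-gon of circumradius 3.202 (√(r²−h²) with h=10 from center); Taking the union: the regions partially overlap (shared area 25.11 mm²), so overlapping operands fuse into one piece — 1 connected region. Overall, the cross-section is a single solid region. Island count = 1.

1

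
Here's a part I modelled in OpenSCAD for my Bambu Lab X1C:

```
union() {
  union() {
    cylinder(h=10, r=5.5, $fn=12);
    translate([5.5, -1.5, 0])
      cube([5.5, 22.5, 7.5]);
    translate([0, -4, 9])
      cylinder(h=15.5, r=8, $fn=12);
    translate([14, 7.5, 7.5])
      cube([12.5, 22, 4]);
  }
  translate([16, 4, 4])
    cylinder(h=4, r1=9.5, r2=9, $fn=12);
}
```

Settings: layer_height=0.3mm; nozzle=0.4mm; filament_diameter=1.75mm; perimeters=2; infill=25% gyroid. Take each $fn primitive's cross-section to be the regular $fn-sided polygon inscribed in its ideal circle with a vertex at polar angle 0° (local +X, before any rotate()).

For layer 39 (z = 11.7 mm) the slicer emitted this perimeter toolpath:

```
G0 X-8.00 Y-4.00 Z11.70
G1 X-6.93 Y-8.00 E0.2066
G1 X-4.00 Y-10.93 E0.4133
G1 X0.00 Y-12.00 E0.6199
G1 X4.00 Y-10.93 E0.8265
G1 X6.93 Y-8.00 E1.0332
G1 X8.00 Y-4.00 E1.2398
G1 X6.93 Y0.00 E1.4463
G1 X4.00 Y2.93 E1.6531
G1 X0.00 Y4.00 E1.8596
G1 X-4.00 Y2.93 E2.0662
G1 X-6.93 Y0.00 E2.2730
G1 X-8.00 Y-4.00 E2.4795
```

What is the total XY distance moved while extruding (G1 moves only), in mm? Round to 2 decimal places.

Sum the Euclidean lengths of each G1 segment: total = 49.70 mm.

49.70 mm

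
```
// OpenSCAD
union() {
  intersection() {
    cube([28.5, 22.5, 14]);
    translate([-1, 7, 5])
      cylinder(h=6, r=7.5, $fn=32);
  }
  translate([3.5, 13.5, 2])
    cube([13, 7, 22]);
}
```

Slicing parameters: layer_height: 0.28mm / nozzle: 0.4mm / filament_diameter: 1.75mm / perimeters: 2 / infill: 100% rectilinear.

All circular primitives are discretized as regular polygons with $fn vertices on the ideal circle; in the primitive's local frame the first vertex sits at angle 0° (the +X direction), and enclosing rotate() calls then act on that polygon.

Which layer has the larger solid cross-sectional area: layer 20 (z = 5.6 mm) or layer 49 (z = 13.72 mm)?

layer 20 (z = 5.6 mm)

Layer 20 (z = 5.6): the cube (footprint 28.5×22.5) is included at this height (area 641.25 mm²); the cylinder at (-1, 7): section is a regular 32-gon, circumradius r=7.5 (area = (32/2)·7.500²·sin(360°/32) = 175.58 mm²); After intersecting: the r=7.5 cylinder at (-1, 7) partially overlaps the 28.5×22.5 cube; clipping to the common part keeps 72.50 mm² — area = 72.50 mm²; the cube at (3.5, 13.5) is present — its section is the full 13×7 rectangle (area 91.00 mm²); Combining (union): the 2 present regions are separate (no shared area or edge), so areas and boundary lengths simply add and each stays a separate island — area = 163.50 mm². So its area = 163.50 mm². Layer 49 (z = 13.72): the cube (footprint 28.5×22.5) is included at this height (area 641.25 mm²); the cylinder at (-1, 7) is absent (z outside [5, 11]); Taking the intersection: at least one operand is absent at this height, so nothing remains; the cube at (3.5, 13.5) (footprint 13×7) is included at this height (area 91.00 mm²); Taking the union: only the 13×7 cube at (3.5, 13.5) is present, so the union is just that shape — area = 91.00 mm². So its area = 91.00 mm². Layer 20 is larger (163.50 vs 91.00 mm²).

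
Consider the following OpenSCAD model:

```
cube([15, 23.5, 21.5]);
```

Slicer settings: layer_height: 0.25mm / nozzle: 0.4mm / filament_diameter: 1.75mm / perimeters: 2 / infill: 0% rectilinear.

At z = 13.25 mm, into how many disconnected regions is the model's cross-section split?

1

At z = 13.25 mm: the cube (footprint 15×23.5) is included at this height. The result has 1 disconnected region.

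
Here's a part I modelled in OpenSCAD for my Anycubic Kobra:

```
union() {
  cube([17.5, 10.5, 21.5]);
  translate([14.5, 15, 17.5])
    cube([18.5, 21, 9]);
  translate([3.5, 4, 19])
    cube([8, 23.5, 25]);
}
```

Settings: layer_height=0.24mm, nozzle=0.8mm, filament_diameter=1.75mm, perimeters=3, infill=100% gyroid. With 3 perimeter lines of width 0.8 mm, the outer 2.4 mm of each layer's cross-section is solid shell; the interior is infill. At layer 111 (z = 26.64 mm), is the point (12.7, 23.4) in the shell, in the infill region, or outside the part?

outside

At z = 26.64 mm: the cube is not intersected at this z (z outside [0, 21.5]); the cube at (14.5, 15) is absent (z outside [17.5, 26.5]); the cube at (3.5, 4) (footprint 8×23.5) is included at this height; Taking the union: only the 8×23.5 cube at (3.5, 4) is present, so the union is just that shape — 1 connected region. Overall, the cross-section is a single solid region. The nearest boundary edge runs (11.50, 4.00)→(11.50, 27.50); distance from the point to it = 1.20 mm. The point is not inside any of the regions above, so it lies outside the cross-section (1.20 mm from the nearest boundary).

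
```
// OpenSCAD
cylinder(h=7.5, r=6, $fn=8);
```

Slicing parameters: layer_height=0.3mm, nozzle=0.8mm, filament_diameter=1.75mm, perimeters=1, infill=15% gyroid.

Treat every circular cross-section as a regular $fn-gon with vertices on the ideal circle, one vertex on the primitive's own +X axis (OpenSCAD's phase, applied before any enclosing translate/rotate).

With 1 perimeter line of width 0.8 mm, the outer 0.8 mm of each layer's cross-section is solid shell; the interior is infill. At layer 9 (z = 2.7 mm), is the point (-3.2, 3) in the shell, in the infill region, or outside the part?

infill

At z = 2.7 mm: the r=6 cylinder gives a regular 8-gon of circumradius 6 (constant along its height). Overall, the cross-section is a single solid region. The nearest boundary edge runs (-4.24, 4.24)→(-6.00, 0.00); distance from the point to it = 1.44 mm. The point is inside the cross-section and 1.44 mm from the nearest boundary — more than the 0.8 mm shell width (1 × 0.8), so it's in the infill interior.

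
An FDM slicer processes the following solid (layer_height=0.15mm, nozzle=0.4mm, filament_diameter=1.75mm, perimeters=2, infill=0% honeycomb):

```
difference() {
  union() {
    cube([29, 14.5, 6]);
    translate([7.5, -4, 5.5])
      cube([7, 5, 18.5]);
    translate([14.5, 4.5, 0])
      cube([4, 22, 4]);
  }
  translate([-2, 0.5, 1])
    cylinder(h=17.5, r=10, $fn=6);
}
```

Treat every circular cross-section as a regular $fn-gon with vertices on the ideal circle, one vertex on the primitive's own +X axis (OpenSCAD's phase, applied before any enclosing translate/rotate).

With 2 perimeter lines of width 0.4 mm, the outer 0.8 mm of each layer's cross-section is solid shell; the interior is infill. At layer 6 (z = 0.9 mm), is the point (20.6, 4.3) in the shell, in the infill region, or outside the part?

At z = 0.9 mm: the cube is present — its section is the full 29×14.5 rectangle; the cube at (7.5, -4) is not intersected at this z (z outside [5.5, 24]); the cube at (14.5, 4.5) (footprint 4×22) is included at this height; Combining (union): the regions partially overlap (shared area 40.00 mm²), so overlapping operands fuse into one piece — 1 connected region; the cylinder at (-2, 0.5) does not reach this height (z outside [1, 18.5]); Subtracting the remaining from the first: none of the subtracted shapes is present at this height, so that combined region is unchanged — 1 connected region. Overall, the cross-section is a single solid region. The nearest boundary edge runs (29.00, 0.00)→(0.00, 0.00); distance from the point to it = 4.30 mm. The point is inside the cross-section and 4.30 mm from the nearest boundary — more than the 0.8 mm shell width (2 × 0.4), so it's in the infill interior.

infill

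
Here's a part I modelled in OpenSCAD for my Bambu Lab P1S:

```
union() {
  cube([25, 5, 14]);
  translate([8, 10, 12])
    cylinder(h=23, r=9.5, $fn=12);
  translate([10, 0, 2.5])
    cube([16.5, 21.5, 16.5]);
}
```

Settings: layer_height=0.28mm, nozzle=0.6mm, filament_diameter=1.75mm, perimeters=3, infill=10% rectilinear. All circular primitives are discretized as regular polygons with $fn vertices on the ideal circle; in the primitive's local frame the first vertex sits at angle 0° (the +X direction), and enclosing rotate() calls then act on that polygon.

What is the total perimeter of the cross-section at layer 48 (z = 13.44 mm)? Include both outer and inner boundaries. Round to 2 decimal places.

At z = 13.44 mm: the 25×5 cube contributes its full rectangle (perimeter 60.00 mm); the cylinder at (8, 10): section is a regular 12-gon, circumradius r=9.5 (perimeter = 2·12·9.500·sin(180°/12) = 59.01 mm); the cube at (10, 0) is present — its section is the full 16.5×21.5 rectangle (perimeter 76.00 mm); Merging all regions: the regions partially overlap (shared area 205.47 mm²), so the edge portions inside another operand are dropped and the merged outline is re-measured after clipping — boundary = 94.15 mm. Overall, the cross-section is a single solid region. Total boundary length (outer) = 94.15 mm.

94.15 mm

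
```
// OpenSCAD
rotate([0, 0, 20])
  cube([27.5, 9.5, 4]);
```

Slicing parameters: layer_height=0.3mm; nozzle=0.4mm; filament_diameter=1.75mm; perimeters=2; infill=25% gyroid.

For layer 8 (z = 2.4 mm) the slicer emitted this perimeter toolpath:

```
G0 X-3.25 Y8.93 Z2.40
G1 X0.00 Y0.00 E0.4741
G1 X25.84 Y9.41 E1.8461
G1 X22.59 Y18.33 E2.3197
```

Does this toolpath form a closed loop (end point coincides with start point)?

Start point (G0): (-3.25, 8.93). End point (last G1): the path does not return to the start — open.

no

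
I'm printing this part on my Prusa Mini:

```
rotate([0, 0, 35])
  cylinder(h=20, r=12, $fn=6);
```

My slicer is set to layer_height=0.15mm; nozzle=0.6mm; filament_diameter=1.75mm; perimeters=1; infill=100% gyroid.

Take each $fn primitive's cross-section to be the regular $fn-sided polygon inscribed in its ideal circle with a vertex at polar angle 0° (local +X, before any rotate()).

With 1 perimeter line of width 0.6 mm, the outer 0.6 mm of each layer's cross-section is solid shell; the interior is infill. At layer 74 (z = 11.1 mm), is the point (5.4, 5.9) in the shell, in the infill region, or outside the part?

infill

At z = 11.1 mm: the cylinder: section is a regular 6-gon, circumradius r=12; (whole slice rotated 35° about Z — lengths, areas and connectivity unchanged). Overall, the cross-section is a single solid region. Undo the 35° rotation: the query point maps to (7.808, 1.736) in the un-rotated model frame. The nearest boundary edge runs (12.00, 0.00)→(6.00, 10.39); distance from the point to it = 2.76 mm. The point is inside the cross-section and 2.76 mm from the nearest boundary — more than the 0.6 mm shell width (1 × 0.6), so it's in the infill interior.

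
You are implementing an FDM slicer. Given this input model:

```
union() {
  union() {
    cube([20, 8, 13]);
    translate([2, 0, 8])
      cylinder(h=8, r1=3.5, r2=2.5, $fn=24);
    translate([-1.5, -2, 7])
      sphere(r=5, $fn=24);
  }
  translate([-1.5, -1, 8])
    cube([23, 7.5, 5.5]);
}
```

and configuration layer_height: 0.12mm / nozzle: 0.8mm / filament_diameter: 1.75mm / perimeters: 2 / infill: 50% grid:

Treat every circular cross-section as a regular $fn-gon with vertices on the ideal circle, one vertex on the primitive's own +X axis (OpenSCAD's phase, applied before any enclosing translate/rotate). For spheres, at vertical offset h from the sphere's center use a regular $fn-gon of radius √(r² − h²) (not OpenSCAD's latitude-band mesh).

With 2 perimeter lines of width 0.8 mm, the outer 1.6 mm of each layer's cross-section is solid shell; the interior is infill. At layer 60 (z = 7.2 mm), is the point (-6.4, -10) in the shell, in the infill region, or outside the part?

At z = 7.2 mm: the cube is present — its section is the full 20×8 rectangle; the cone at (2, 0) is not intersected at this z (z outside [8, 16]); the r=5 sphere at (-1.5, -2) slices to a regular 24-gon of circumradius 4.996 (√(r²−h²) with h=0.2 from center); Taking the union: the regions partially overlap (shared area 5.38 mm²), so overlapping operands fuse into one piece — 1 connected region; the cube at (-1.5, -1) is not intersected at this z (z outside [8, 13.5]); Combining (union): only the result so far is present, so the union is just that shape — 1 connected region. Overall, the cross-section is a single solid region. The nearest boundary edge runs (-2.79, -6.83)→(-4.00, -6.33); distance from the point to it = 4.39 mm. The point is not inside any of the regions above, so it lies outside the cross-section (4.39 mm from the nearest boundary).

outside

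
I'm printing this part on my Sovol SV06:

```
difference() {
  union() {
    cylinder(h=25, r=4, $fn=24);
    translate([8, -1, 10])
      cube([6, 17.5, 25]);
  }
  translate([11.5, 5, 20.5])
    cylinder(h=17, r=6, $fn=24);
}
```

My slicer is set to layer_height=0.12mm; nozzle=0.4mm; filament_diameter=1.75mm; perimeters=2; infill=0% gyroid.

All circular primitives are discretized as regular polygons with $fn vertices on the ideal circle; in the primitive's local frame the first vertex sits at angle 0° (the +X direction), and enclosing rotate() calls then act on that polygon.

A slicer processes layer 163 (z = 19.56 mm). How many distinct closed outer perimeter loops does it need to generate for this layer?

2

At z = 19.56 mm: the cylinder: section is a regular 24-gon, circumradius r=4; the 6×17.5 cube at (8, -1) contributes its full rectangle; Combining (union): the 2 present regions are separate (no shared area or edge), so areas and boundary lengths simply add and each stays a separate island — 2 connected regions; the cylinder at (11.5, 5) does not reach this height (z outside [20.5, 37.5]); After the difference (first − rest): none of the subtracted shapes is present at this height, so the result so far is unchanged — 2 connected regions. The result has 2 disconnected regions.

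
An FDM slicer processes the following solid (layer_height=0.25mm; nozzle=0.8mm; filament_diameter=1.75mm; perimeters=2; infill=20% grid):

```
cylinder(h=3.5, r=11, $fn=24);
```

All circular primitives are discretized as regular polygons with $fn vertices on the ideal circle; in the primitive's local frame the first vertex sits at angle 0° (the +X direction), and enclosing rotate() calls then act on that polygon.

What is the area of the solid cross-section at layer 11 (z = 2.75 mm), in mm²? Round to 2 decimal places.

At z = 2.75 mm: the cylinder: section is a regular 24-gon, circumradius r=11 (area = (24/2)·11.000²·sin(360°/24) = 375.81 mm²). Overall, the cross-section is a single solid region. Net area = 375.81 mm².

375.81 mm²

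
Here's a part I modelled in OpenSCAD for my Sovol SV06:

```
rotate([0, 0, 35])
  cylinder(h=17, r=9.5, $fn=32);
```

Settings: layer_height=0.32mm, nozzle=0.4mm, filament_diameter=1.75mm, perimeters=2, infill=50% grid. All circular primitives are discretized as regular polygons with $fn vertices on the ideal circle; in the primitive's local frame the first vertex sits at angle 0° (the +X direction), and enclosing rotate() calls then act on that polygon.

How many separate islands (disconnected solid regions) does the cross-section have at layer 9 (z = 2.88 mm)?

1

At z = 2.88 mm: the cylinder: section is a regular 32-gon, circumradius r=9.5; (whole slice rotated 35° about Z — lengths, areas and connectivity unchanged). Overall, the cross-section is a single solid region. Island count = 1.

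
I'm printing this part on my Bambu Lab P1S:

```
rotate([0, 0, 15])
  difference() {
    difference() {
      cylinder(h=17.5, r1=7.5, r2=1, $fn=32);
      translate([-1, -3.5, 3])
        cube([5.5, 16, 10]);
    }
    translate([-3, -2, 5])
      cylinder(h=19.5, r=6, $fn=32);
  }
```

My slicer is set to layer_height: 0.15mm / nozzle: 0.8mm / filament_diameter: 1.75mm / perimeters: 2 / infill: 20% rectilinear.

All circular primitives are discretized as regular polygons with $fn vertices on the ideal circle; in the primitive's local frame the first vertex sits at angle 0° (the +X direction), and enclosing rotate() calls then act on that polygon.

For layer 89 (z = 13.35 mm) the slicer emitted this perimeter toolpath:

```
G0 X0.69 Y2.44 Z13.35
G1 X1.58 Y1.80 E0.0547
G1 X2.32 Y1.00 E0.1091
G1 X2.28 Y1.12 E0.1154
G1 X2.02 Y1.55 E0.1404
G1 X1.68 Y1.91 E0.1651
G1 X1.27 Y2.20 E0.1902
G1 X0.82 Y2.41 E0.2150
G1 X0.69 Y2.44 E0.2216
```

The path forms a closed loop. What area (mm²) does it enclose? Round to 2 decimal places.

Apply the shoelace formula to the sequence of (X, Y) vertices; enclosed area = 0.25 mm².

0.25 mm²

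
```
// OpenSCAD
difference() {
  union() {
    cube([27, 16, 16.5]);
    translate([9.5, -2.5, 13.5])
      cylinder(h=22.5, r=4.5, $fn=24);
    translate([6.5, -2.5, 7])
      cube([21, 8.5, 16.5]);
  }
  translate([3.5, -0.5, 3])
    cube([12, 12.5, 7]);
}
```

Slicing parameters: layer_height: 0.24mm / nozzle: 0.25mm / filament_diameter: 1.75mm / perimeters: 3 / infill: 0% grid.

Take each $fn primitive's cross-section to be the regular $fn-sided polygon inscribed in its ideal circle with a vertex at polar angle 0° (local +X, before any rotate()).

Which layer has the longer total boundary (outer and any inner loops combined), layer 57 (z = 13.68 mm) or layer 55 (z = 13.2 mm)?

layer 57 (z = 13.68 mm)

Layer 57 (z = 13.68): the cube (footprint 27×16) is included at this height (perimeter 86.00 mm); the r=4.5 cylinder at (9.5, -2.5) contributes a regular 24-gon of circumradius 4.5 (perimeter = 2·24·4.500·sin(180°/24) = 28.19 mm); the cube at (6.5, -2.5) (footprint 21×8.5) is included at this height (perimeter 59.00 mm); Combining (union): the regions partially overlap (shared area 151.37 mm²), so the edge portions inside another operand are dropped and the merged outline is re-measured after clipping — boundary = 98.06 mm; the cube at (3.5, -0.5) is not intersected at this z (z outside [3, 10]); Taking the first minus the rest: none of the subtracted shapes is present at this height, so that combined region is unchanged — boundary = 98.06 mm. So its perimeter = 98.06 mm. Layer 55 (z = 13.2): the cube (footprint 27×16) is included at this height (perimeter 86.00 mm); the cylinder at (9.5, -2.5) is not intersected at this z (z outside [13.5, 36]); the cube at (6.5, -2.5) (footprint 21×8.5) is included at this height (perimeter 59.00 mm); Combining (union): the regions partially overlap (shared area 123.00 mm²), so the edge portions inside another operand are dropped and the merged outline is re-measured after clipping — boundary = 92.00 mm; the cube at (3.5, -0.5) is absent (z outside [3, 10]); Taking the first minus the rest: none of the subtracted shapes is present at this height, so the result so far is unchanged — boundary = 92.00 mm. So its perimeter = 92.00 mm. Layer 57 is larger (98.06 vs 92.00 mm).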